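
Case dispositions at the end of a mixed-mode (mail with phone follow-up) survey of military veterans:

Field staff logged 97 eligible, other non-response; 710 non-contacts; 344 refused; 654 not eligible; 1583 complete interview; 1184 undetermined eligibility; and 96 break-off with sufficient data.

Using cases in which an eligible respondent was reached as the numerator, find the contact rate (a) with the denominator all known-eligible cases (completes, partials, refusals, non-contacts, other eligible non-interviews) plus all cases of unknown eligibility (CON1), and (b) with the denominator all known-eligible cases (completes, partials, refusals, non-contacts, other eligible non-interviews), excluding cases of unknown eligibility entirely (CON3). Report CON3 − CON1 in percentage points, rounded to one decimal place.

Num: 1583 + 96 + 344 + 97 = 2120
Denominator: 1583 + 96 + 344 + 710 + 97 + 1184 = 4014
CON1 = 2120 / 4014 = 0.5282
Denominator: 1583 + 96 + 344 + 710 + 97 = 2830
CON3 = 2120 / 2830 = 0.7491
Difference = 74.91 − 52.82 = 22.09 percentage points

22.1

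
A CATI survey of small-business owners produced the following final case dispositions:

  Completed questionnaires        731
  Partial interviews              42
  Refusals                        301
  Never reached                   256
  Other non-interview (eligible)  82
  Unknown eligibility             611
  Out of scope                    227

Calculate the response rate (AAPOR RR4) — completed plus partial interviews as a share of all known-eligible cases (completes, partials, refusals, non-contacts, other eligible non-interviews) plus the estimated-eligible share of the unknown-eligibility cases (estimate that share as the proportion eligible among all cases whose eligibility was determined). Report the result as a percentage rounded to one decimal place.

39.9%

Num: 731 + 42 = 773
Known eligible: 731 + 42 + 301 + 256 + 82 = 1412
e = 1412 / (1412 + 227) = 1412 / 1639 = 0.8615
e × U: 0.8615 × 611 = 526.38
Denominator: 1412 + 526.38 = 1938.38
RR4 = 773 / 1938.38 = 0.3988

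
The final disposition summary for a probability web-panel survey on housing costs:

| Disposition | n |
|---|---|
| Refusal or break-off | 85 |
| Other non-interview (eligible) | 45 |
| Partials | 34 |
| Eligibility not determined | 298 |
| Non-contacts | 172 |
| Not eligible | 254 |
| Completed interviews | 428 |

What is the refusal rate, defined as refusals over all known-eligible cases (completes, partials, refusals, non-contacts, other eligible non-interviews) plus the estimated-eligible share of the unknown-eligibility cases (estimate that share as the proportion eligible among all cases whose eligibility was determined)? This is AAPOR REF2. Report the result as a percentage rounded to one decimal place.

Numerator = 85
Determined eligible = 428 + 34 + 85 + 172 + 45 = 764
e = 764 / (764 + 254) = 764 / 1018 = 0.7505
Eligible share of unknowns = 0.7505 × 298 = 223.65
Denominator = 764 + 223.65 = 987.65
REF2 = 85 / 987.65 = 0.0861

8.6%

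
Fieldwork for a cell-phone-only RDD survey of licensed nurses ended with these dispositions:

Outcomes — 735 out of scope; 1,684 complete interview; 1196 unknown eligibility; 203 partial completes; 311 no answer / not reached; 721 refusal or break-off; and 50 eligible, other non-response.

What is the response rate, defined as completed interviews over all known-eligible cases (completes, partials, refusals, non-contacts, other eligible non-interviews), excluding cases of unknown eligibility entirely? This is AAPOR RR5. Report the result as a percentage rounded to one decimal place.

56.7%

Num: 1684
Base: 1684 + 203 + 721 + 311 + 50 = 2969
RR5 = 1684 / 2969 = 0.5672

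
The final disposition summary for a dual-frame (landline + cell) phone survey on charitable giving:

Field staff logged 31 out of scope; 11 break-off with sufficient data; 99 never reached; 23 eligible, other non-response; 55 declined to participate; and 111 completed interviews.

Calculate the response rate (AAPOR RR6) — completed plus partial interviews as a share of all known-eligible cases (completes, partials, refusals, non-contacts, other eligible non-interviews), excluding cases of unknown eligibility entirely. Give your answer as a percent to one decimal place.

Numerator: 111 + 11 = 122
Denominator: 111 + 11 + 55 + 99 + 23 = 299
RR6 = 122 / 299 = 0.4080

40.8%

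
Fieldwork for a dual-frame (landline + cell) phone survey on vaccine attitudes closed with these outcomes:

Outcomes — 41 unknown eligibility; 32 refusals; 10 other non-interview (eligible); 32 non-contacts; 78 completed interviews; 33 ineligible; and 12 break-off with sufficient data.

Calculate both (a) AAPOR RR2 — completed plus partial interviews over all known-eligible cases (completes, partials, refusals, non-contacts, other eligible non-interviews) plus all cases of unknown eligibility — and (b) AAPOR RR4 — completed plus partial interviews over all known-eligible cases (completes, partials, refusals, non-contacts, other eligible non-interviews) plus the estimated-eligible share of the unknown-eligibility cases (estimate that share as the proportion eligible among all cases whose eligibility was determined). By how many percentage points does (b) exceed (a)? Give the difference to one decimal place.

1.5

Top = 78 + 12 = 90
Base = 78 + 12 + 32 + 32 + 10 + 41 = 205
RR2 = 90 / 205 = 0.4390
Determined eligible = 78 + 12 + 32 + 32 + 10 = 164
e = 164 / (164 + 33) = 164 / 197 = 0.8325
e × U = 0.8325 × 41 = 34.13
Base = 164 + 34.13 = 198.13
RR4 = 90 / 198.13 = 0.4542
Difference = 45.42 − 43.90 = 1.52 percentage points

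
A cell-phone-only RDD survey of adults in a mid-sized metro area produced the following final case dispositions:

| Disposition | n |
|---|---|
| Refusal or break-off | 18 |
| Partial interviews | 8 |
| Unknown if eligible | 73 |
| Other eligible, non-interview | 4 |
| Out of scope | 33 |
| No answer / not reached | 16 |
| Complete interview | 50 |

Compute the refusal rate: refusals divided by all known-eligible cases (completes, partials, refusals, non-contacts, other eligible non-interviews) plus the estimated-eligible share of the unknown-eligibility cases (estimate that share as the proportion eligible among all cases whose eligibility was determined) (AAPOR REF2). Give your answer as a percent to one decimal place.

12.0%

Top = 18
Determined eligible = 50 + 8 + 18 + 16 + 4 = 96
e = 96 / (96 + 33) = 96 / 129 = 0.7442
e × U = 0.7442 × 73 = 54.33
Denominator = 96 + 54.33 = 150.33
REF2 = 18 / 150.33 = 0.1197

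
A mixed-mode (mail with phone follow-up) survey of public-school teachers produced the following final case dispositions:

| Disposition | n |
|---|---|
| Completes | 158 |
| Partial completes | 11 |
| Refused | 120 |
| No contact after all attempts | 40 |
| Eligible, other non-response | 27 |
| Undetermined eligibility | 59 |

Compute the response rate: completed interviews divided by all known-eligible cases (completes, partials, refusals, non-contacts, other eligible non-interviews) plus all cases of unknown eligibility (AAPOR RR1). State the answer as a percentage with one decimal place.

38.1%

Top: 158
Denominator: 158 + 11 + 120 + 40 + 27 + 59 = 415
RR1 = 158 / 415 = 0.3807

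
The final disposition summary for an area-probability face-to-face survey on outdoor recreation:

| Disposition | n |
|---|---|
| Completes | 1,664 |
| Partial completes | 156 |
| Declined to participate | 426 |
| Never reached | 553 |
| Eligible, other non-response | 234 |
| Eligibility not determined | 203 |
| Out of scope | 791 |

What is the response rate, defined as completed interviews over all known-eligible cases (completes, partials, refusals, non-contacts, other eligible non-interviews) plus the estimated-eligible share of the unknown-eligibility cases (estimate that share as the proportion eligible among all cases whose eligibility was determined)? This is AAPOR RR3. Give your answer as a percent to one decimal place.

52.1%

Numerator → 1664
Known eligible → 1664 + 156 + 426 + 553 + 234 = 3033
e = 3033 / (3033 + 791) = 3033 / 3824 = 0.7931
Eligible share of unknowns → 0.7931 × 203 = 161.00
Denominator → 3033 + 161.00 = 3194.00
RR3 = 1664 / 3194.00 = 0.5210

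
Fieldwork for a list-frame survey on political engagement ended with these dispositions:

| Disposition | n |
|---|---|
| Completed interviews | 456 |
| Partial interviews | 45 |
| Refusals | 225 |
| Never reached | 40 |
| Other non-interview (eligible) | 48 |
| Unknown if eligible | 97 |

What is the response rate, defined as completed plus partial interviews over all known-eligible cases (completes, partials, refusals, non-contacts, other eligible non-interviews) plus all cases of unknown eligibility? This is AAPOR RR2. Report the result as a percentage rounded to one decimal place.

55.0%

Top → 456 + 45 = 501
Denom → 456 + 45 + 225 + 40 + 48 + 97 = 911
RR2 = 501 / 911 = 0.5499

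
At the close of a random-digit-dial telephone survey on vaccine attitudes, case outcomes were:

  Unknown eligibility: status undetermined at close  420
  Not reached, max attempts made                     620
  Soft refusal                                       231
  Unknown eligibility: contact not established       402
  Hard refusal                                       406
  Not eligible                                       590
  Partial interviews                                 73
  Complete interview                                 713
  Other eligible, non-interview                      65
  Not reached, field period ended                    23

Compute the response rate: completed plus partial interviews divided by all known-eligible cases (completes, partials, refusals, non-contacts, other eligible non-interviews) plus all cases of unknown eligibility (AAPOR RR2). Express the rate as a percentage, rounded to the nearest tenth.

Refused = 406 + 231 = 637
No answer / not reached = 23 + 620 = 643
Unknown if eligible = 402 + 420 = 822
Top → 713 + 73 = 786
Denominator → 713 + 73 + 637 + 643 + 65 + 822 = 2953
RR2 = 786 / 2953 = 0.2662

26.6%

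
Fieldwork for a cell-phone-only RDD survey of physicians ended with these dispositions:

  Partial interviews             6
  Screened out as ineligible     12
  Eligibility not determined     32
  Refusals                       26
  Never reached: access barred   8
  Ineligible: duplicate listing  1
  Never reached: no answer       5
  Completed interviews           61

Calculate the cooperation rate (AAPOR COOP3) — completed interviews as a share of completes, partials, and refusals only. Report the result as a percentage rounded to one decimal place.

No contact after all attempts = 5 + 8 = 13
Ineligible = 12 + 1 = 13
Num = 61
Base = 61 + 6 + 26 = 93
COOP3 = 61 / 93 = 0.6559

65.6%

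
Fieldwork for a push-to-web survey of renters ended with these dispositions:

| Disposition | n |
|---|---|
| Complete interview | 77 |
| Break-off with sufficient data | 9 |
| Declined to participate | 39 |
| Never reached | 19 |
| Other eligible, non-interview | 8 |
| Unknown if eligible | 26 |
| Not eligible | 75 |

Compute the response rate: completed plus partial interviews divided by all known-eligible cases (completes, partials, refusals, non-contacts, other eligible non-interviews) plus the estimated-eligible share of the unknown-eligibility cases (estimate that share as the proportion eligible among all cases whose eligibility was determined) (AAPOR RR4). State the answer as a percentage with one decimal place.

50.8%

Num = 77 + 9 = 86
Determined eligible = 77 + 9 + 39 + 19 + 8 = 152
e = 152 / (152 + 75) = 152 / 227 = 0.6696
Estimated eligible among unknowns = 0.6696 × 26 = 17.41
Denominator = 152 + 17.41 = 169.41
RR4 = 86 / 169.41 = 0.5076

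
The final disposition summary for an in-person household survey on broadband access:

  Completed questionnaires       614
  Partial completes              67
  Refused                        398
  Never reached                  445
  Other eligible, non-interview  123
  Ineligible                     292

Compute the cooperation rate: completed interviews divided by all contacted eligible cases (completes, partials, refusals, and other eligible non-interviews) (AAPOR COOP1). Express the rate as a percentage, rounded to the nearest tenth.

51.1%

Numerator: 614
Denominator: 614 + 67 + 398 + 123 = 1202
COOP1 = 614 / 1202 = 0.5108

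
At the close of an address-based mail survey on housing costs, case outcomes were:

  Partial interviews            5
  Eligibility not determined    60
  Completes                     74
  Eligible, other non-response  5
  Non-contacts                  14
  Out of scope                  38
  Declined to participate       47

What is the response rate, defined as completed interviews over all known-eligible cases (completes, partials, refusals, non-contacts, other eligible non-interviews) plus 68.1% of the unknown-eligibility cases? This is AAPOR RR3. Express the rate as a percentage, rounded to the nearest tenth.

39.8%

Numerator = 74
Determined eligible = 74 + 5 + 47 + 14 + 5 = 145
Eligible share of unknowns = 0.6810 × 60 = 40.86
Denominator = 145 + 40.86 = 185.86
RR3 = 74 / 185.86 = 0.3981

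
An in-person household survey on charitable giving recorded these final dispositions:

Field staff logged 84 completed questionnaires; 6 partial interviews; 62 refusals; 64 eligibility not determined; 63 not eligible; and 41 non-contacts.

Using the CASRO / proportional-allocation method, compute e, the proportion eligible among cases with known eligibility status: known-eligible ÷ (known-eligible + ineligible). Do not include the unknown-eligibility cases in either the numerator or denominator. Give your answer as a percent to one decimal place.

75.4%

Eligible (known) = 84 + 6 + 62 + 41 = 193
e = 193 / (193 + 63) = 193 / 256 = 0.7539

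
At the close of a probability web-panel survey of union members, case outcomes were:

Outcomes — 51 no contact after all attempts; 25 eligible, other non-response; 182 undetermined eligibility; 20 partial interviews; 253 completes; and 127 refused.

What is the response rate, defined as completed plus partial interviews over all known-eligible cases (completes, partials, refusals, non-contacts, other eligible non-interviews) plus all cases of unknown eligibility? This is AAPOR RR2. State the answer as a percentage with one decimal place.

41.5%

Top → 253 + 20 = 273
Base → 253 + 20 + 127 + 51 + 25 + 182 = 658
RR2 = 273 / 658 = 0.4149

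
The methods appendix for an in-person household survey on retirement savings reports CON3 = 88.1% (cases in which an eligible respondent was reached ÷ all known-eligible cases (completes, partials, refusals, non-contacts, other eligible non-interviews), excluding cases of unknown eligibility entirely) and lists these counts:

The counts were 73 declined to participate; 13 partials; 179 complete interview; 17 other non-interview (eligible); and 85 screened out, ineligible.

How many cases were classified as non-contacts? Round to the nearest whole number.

Numerator = 179 + 13 + 73 + 17 = 282
CON3 = 282 / D = 0.881
D = 282 / 0.881 = 320.1
Rest of base = 282
non-contacts = 320.1 − 282 ≈ 38

38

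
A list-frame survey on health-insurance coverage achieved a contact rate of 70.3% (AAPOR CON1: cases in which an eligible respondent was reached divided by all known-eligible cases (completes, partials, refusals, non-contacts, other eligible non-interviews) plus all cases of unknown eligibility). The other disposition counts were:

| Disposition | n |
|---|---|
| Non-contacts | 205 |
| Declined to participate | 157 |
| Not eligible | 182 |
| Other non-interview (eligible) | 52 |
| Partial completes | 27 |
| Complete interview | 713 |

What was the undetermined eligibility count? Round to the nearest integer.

Num = 713 + 27 + 157 + 52 = 949
CON1 = 949 / D = 0.703
D = 949 / 0.703 = 1349.9
Remaining denominator categories sum to 1154
undetermined eligibility = 1349.9 − 1154 ≈ 196

196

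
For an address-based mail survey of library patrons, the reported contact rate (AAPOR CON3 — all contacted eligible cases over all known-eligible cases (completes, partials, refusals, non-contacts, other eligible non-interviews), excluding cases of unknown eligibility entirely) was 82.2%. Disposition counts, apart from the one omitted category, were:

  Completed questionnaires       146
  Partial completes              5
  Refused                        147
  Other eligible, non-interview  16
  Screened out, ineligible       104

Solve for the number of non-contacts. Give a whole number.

Num: 146 + 5 + 147 + 16 = 314
CON3 = 314 / D = 0.822
D = 314 / 0.822 = 382.0
Rest of base = 314
non-contacts = 382.0 − 314 ≈ 68

68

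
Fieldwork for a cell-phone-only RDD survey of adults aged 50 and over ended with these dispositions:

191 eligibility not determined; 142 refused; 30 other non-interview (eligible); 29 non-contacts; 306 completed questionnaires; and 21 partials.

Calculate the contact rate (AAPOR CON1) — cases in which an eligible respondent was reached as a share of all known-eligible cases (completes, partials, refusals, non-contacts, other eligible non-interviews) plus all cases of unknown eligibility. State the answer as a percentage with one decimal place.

Top = 306 + 21 + 142 + 30 = 499
Denominator = 306 + 21 + 142 + 29 + 30 + 191 = 719
CON1 = 499 / 719 = 0.6940

69.4%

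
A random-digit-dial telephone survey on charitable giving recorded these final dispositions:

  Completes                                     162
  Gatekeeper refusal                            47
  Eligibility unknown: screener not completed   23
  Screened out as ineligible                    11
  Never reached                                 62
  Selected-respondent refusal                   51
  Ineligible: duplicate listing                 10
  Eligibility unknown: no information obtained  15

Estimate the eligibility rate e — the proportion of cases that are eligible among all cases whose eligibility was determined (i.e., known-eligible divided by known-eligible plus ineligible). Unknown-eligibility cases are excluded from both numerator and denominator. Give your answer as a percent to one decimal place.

93.9%

Declined to participate = 47 + 51 = 98
Unknown if eligible = 23 + 15 = 38
Ineligible = 11 + 10 = 21
Eligible (known): 162 + 98 + 62 = 322
e = 322 / (322 + 21) = 322 / 343 = 0.9388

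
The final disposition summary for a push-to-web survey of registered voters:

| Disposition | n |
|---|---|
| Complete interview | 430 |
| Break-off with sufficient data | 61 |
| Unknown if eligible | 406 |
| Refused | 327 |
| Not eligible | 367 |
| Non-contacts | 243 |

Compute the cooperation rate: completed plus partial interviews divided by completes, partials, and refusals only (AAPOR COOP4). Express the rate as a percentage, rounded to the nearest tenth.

Num: 430 + 61 = 491
Denominator: 430 + 61 + 327 = 818
COOP4 = 491 / 818 = 0.6002

60.0%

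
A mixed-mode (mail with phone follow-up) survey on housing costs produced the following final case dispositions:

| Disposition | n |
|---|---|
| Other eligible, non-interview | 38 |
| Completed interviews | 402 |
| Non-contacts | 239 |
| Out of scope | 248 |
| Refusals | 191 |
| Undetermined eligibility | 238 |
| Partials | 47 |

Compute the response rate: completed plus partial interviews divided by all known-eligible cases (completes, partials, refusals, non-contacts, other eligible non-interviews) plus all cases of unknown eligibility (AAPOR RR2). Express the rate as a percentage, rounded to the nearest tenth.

Top → 402 + 47 = 449
Denom → 402 + 47 + 191 + 239 + 38 + 238 = 1155
RR2 = 449 / 1155 = 0.3887

38.9%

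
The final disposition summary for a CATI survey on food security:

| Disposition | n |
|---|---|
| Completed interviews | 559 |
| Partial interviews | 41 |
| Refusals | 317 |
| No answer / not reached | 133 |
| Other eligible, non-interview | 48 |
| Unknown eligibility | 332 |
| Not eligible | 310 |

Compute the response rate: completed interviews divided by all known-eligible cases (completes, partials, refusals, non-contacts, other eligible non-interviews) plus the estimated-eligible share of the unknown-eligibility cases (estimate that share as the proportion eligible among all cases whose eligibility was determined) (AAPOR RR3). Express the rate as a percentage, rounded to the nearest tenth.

Numerator → 559
Known eligible → 559 + 41 + 317 + 133 + 48 = 1098
e = 1098 / (1098 + 310) = 1098 / 1408 = 0.7798
Eligible share of unknowns → 0.7798 × 332 = 258.89
Denom → 1098 + 258.89 = 1356.89
RR3 = 559 / 1356.89 = 0.4120

41.2%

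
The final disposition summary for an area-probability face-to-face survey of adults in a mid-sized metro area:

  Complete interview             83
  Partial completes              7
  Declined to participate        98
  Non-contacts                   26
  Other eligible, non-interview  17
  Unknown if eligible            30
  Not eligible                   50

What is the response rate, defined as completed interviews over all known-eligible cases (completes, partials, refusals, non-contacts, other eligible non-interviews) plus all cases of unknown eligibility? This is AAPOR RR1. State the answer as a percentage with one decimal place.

31.8%

Top: 83
Denominator: 83 + 7 + 98 + 26 + 17 + 30 = 261
RR1 = 83 / 261 = 0.3180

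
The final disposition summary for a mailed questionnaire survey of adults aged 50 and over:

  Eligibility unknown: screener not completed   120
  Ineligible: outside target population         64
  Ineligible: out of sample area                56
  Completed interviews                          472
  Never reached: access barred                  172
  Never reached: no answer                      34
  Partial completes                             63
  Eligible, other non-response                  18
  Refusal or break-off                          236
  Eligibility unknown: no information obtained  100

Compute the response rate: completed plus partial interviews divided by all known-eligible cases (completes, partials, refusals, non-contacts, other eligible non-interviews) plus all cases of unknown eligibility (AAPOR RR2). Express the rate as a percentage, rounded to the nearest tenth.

Non-contacts = 34 + 172 = 206
Eligibility not determined = 120 + 100 = 220
Screened out, ineligible = 64 + 56 = 120
Top: 472 + 63 = 535
Denominator: 472 + 63 + 236 + 206 + 18 + 220 = 1215
RR2 = 535 / 1215 = 0.4403

44.0%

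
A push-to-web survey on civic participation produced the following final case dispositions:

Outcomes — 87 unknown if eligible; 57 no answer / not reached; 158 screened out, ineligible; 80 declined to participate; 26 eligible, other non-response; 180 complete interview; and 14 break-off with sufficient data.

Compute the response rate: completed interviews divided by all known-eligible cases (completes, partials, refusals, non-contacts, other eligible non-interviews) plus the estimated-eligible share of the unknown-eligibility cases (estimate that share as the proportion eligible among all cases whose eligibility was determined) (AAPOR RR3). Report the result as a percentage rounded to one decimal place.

43.1%

Top: 180
Known eligible: 180 + 14 + 80 + 57 + 26 = 357
e = 357 / (357 + 158) = 357 / 515 = 0.6932
e × U: 0.6932 × 87 = 60.31
Denom: 357 + 60.31 = 417.31
RR3 = 180 / 417.31 = 0.4313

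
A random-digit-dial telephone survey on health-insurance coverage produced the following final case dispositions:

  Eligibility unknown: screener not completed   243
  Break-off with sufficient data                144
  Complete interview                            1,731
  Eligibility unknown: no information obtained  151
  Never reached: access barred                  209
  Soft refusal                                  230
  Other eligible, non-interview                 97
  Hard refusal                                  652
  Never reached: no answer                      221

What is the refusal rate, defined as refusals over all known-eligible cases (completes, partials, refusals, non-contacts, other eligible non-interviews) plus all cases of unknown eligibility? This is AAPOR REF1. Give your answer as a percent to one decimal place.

24.0%

Declined to participate = 652 + 230 = 882
No answer / not reached = 221 + 209 = 430
Unknown if eligible = 243 + 151 = 394
Numerator → 882
Denominator → 1731 + 144 + 882 + 430 + 97 + 394 = 3678
REF1 = 882 / 3678 = 0.2398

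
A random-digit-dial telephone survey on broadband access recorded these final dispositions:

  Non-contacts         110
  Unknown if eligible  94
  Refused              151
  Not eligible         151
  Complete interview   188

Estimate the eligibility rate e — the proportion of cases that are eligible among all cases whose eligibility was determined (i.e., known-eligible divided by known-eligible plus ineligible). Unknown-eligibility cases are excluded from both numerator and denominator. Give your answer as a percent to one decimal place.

74.8%

Eligible (known) → 188 + 151 + 110 = 449
e = 449 / (449 + 151) = 449 / 600 = 0.7483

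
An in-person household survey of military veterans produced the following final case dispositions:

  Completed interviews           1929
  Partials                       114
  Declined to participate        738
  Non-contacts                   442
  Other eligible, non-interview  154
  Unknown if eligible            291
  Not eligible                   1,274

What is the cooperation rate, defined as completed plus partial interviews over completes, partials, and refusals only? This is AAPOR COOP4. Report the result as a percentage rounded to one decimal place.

Top → 1929 + 114 = 2043
Base → 1929 + 114 + 738 = 2781
COOP4 = 2043 / 2781 = 0.7346

73.5%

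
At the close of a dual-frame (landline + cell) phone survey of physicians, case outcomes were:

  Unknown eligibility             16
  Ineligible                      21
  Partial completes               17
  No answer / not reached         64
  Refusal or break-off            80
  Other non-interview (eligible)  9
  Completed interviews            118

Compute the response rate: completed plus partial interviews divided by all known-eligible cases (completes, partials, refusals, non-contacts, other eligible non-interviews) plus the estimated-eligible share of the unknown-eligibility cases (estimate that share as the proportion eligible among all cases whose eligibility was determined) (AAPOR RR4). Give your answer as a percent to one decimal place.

Num: 118 + 17 = 135
Determined eligible: 118 + 17 + 80 + 64 + 9 = 288
e = 288 / (288 + 21) = 288 / 309 = 0.9320
e × U: 0.9320 × 16 = 14.91
Denom: 288 + 14.91 = 302.91
RR4 = 135 / 302.91 = 0.4457

44.6%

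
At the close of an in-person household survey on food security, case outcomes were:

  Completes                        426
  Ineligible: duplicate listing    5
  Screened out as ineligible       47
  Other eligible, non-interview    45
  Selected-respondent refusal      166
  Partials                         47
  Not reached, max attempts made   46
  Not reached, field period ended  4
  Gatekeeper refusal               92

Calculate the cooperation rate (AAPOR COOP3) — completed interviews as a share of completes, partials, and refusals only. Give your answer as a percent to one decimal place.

58.3%

Refused = 92 + 166 = 258
No contact after all attempts = 4 + 46 = 50
Screened out, ineligible = 47 + 5 = 52
Top → 426
Denominator → 426 + 47 + 258 = 731
COOP3 = 426 / 731 = 0.5828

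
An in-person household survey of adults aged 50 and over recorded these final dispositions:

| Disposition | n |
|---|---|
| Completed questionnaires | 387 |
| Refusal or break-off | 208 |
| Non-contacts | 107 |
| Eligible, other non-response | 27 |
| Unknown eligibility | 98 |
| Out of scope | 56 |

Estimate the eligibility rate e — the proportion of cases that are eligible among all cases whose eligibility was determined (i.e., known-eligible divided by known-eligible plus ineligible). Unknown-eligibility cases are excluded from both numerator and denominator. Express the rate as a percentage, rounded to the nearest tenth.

92.9%

Eligible (known): 387 + 208 + 107 + 27 = 729
e = 729 / (729 + 56) = 729 / 785 = 0.9287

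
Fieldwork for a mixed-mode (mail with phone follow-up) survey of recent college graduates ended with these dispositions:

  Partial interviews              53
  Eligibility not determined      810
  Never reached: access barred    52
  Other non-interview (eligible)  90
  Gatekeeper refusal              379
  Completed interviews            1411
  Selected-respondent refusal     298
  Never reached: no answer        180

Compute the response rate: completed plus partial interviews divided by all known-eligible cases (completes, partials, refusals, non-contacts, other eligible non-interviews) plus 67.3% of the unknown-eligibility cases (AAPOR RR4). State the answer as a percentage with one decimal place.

48.7%

Refused = 379 + 298 = 677
No contact after all attempts = 180 + 52 = 232
Numerator: 1411 + 53 = 1464
Determined eligible: 1411 + 53 + 677 + 232 + 90 = 2463
e × U: 0.6730 × 810 = 545.13
Denom: 2463 + 545.13 = 3008.13
RR4 = 1464 / 3008.13 = 0.4867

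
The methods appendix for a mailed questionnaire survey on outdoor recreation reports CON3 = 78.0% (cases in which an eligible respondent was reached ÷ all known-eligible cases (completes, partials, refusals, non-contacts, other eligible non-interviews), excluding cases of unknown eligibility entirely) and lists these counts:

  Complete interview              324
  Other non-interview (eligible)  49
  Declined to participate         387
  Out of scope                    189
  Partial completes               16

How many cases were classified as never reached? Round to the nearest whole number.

219

Num → 324 + 16 + 387 + 49 = 776
CON3 = 776 / D = 0.780
D = 776 / 0.780 = 994.9
Other denominator terms total 776
never reached = 994.9 − 776 ≈ 219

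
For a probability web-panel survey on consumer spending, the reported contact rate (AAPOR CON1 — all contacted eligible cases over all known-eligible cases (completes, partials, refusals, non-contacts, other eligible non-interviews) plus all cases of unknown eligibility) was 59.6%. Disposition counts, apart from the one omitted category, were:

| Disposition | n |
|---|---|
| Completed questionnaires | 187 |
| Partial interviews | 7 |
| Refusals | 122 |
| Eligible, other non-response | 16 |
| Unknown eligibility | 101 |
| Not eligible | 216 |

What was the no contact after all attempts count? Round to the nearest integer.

124

Num → 187 + 7 + 122 + 16 = 332
CON1 = 332 / D = 0.596
D = 332 / 0.596 = 557.0
Rest of base = 433
no contact after all attempts = 557.0 − 433 ≈ 124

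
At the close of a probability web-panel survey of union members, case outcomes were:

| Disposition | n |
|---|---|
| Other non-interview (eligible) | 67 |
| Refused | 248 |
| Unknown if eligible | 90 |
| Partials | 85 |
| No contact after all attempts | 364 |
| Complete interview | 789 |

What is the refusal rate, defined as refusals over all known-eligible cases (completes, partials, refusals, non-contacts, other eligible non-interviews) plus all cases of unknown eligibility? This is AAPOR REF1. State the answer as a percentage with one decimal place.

Top → 248
Base → 789 + 85 + 248 + 364 + 67 + 90 = 1643
REF1 = 248 / 1643 = 0.1509

15.1%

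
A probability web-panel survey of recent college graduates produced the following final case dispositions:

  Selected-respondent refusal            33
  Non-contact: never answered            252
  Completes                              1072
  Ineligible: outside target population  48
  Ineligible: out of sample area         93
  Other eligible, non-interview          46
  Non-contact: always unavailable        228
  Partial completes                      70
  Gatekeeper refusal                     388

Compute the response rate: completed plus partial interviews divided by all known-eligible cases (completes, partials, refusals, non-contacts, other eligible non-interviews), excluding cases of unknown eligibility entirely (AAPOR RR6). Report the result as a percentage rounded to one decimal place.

Refusals = 388 + 33 = 421
No answer / not reached = 252 + 228 = 480
Not eligible = 48 + 93 = 141
Numerator: 1072 + 70 = 1142
Denom: 1072 + 70 + 421 + 480 + 46 = 2089
RR6 = 1142 / 2089 = 0.5467

54.7%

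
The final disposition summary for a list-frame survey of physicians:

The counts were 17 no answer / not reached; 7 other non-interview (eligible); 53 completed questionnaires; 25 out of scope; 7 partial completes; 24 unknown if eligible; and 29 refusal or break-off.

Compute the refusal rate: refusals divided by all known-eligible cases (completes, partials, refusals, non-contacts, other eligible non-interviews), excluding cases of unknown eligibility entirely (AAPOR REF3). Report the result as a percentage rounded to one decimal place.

25.7%

Num → 29
Denom → 53 + 7 + 29 + 17 + 7 = 113
REF3 = 29 / 113 = 0.2566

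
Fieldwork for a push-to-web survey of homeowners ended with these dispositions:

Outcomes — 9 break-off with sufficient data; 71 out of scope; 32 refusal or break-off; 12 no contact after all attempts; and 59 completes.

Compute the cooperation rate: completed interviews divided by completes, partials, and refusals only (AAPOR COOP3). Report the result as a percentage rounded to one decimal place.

59.0%

Num → 59
Base → 59 + 9 + 32 = 100
COOP3 = 59 / 100 = 0.5900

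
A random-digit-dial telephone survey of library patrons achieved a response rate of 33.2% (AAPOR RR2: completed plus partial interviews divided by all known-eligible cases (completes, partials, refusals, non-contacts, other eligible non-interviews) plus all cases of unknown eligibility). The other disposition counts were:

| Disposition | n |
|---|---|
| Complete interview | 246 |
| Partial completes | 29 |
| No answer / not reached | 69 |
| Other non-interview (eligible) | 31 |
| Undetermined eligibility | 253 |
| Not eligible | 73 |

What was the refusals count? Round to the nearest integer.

200

Numerator = 246 + 29 = 275
RR2 = 275 / D = 0.332
D = 275 / 0.332 = 828.3
Other denominator terms total 628
refusals = 828.3 − 628 ≈ 200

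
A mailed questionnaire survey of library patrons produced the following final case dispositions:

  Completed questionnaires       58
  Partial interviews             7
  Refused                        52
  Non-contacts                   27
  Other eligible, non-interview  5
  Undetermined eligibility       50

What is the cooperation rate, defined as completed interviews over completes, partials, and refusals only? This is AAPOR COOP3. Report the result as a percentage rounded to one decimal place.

49.6%

Top: 58
Denom: 58 + 7 + 52 = 117
COOP3 = 58 / 117 = 0.4957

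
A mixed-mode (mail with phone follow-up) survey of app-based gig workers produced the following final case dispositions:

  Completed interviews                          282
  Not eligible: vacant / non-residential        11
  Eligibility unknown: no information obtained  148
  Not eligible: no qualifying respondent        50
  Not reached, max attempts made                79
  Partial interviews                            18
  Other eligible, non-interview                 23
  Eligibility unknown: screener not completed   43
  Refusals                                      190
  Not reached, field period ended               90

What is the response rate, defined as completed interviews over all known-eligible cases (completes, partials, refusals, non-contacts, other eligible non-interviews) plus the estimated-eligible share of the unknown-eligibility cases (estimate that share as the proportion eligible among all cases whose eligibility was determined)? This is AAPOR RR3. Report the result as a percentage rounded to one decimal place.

No contact after all attempts = 90 + 79 = 169
Unknown eligibility = 43 + 148 = 191
Not eligible = 50 + 11 = 61
Num: 282
Determined eligible: 282 + 18 + 190 + 169 + 23 = 682
e = 682 / (682 + 61) = 682 / 743 = 0.9179
Eligible share of unknowns: 0.9179 × 191 = 175.32
Denominator: 682 + 175.32 = 857.32
RR3 = 282 / 857.32 = 0.3289

32.9%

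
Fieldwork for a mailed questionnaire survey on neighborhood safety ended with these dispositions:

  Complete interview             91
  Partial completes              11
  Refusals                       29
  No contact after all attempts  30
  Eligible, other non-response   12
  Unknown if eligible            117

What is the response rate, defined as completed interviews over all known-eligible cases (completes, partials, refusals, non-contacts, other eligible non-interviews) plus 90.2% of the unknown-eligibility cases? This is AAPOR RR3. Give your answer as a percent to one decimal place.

Num: 91
Determined eligible: 91 + 11 + 29 + 30 + 12 = 173
Eligible share of unknowns: 0.9020 × 117 = 105.53
Denom: 173 + 105.53 = 278.53
RR3 = 91 / 278.53 = 0.3267

32.7%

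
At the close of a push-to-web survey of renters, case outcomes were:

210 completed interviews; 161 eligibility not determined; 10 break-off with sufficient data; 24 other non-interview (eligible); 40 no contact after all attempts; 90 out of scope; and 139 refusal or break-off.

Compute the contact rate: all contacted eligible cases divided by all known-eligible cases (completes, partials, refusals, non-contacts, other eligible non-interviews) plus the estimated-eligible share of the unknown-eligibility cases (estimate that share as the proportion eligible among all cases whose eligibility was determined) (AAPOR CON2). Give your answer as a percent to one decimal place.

Num: 210 + 10 + 139 + 24 = 383
Eligible (known): 210 + 10 + 139 + 40 + 24 = 423
e = 423 / (423 + 90) = 423 / 513 = 0.8246
Eligible share of unknowns: 0.8246 × 161 = 132.76
Denom: 423 + 132.76 = 555.76
CON2 = 383 / 555.76 = 0.6891

68.9%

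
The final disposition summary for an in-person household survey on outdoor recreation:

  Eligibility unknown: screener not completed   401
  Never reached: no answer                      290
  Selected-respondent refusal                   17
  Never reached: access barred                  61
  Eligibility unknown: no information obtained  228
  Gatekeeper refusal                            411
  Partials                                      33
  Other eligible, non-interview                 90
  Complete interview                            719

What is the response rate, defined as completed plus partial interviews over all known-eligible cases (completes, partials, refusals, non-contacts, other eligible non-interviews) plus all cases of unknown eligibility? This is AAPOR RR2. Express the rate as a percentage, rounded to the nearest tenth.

33.4%

Refused = 411 + 17 = 428
Never reached = 290 + 61 = 351
Eligibility not determined = 401 + 228 = 629
Top = 719 + 33 = 752
Denominator = 719 + 33 + 428 + 351 + 90 + 629 = 2250
RR2 = 752 / 2250 = 0.3342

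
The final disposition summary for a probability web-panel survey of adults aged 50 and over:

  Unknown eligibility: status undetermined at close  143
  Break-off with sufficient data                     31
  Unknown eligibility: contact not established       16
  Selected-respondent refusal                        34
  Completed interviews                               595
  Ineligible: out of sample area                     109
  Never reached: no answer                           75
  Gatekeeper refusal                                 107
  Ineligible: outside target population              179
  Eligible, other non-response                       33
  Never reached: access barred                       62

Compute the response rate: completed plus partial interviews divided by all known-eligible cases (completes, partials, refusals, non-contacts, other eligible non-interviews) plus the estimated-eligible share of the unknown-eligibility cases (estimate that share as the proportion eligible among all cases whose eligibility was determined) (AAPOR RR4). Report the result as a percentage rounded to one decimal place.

Refusals = 107 + 34 = 141
Never reached = 75 + 62 = 137
Unknown if eligible = 16 + 143 = 159
Ineligible = 179 + 109 = 288
Num → 595 + 31 = 626
Known eligible → 595 + 31 + 141 + 137 + 33 = 937
e = 937 / (937 + 288) = 937 / 1225 = 0.7649
Eligible share of unknowns → 0.7649 × 159 = 121.62
Denom → 937 + 121.62 = 1058.62
RR4 = 626 / 1058.62 = 0.5913

59.1%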